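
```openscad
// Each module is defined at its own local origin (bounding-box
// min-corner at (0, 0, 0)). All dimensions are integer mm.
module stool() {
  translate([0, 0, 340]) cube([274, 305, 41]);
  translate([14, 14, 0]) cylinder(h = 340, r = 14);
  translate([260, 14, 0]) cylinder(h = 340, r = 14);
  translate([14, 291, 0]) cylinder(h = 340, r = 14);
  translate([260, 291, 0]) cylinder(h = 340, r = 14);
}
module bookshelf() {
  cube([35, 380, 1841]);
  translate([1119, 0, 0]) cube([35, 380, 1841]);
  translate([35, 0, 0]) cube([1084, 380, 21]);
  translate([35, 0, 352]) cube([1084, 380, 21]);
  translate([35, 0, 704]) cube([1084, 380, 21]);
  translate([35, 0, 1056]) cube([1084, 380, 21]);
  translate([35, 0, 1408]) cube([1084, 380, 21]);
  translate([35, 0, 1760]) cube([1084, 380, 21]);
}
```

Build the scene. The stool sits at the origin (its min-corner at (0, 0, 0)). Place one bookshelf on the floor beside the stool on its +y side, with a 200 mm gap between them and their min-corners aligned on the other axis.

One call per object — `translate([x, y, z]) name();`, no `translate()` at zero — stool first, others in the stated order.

stool();
translate([0, 505, 0]) bookshelf();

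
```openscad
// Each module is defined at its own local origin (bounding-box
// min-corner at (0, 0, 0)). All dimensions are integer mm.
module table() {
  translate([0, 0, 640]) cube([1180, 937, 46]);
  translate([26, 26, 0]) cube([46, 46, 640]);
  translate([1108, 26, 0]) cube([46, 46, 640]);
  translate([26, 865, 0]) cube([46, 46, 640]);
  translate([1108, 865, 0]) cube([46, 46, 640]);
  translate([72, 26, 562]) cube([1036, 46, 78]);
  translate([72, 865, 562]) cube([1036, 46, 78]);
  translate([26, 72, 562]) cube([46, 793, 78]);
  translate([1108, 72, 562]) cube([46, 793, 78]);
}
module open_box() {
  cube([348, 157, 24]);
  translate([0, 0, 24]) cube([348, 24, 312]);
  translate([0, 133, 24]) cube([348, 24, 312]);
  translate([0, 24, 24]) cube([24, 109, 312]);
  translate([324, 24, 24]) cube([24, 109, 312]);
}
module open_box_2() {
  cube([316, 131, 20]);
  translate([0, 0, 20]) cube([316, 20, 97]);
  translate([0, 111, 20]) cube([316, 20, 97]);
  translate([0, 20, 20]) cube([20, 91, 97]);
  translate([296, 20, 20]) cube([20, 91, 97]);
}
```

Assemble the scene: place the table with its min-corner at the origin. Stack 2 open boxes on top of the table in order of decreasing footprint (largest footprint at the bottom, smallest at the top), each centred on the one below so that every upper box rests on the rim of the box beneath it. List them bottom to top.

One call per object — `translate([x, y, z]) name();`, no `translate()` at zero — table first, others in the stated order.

table();
translate([416, 390, 686]) open_box();
translate([432, 403, 1022]) open_box_2();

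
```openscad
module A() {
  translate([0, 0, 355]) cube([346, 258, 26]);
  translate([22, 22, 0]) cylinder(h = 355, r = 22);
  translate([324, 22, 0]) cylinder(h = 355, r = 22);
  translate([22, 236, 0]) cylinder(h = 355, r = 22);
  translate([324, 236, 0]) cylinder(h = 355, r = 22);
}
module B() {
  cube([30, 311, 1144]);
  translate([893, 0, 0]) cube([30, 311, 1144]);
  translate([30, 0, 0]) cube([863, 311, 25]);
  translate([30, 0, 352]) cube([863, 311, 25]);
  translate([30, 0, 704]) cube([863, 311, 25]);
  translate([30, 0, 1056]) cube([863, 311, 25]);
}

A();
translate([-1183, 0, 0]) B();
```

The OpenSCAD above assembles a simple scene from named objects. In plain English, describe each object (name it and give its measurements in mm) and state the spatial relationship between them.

A is a four-legged stool. The seat is a 346×258×26 mm slab whose top surface is at z = 381 mm; four round legs, each 44 mm in diameter, run from the floor (z = 0) to the underside of the seat, each leg's axis is inset half a diameter from the nearest pair of seat edges (so the leg's bounding box is flush with the corner).

B is a bookshelf 923 mm wide overall, 311 mm deep and 1144 mm tall. The two sides are 30 mm thick vertical panels. 4 horizontal shelves of 25 mm thickness span between the inner faces of the sides; the lowest shelf sits on the floor and shelves are stacked with a clear vertical gap of 327 mm between each pair.

The bookshelf is on the floor beside the stool on its −x side.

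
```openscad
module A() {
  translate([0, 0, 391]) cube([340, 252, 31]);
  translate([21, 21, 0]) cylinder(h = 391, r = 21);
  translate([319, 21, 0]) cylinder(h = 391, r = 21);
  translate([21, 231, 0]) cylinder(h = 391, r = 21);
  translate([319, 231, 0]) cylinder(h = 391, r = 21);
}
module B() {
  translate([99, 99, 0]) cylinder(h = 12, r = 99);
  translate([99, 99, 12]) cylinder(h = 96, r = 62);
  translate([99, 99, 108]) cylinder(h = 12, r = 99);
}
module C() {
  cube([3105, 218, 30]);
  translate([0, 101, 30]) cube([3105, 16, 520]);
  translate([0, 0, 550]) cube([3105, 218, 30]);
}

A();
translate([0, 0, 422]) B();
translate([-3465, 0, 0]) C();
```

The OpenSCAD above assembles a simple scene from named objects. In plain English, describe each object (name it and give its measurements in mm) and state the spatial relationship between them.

A is a four-legged stool. The seat is 340×252 mm, 31 mm thick, top at z = 422 mm. It stands on four round legs, each 42 mm in diameter, from z = 0 to the seat underside, each leg's axis is inset half a diameter from the nearest pair of seat edges (so the leg's bounding box is flush with the corner).

B is a spool: two coaxial disc flanges of radius 99 mm and thickness 12 mm, joined by a core cylinder of radius 62 mm and height 96 mm. The lower flange rests on z = 0 and the three cylinders share a vertical axis.

C is an I-beam lying along x, 3105 mm long. Overall section height 580 mm. Two flanges 218 mm wide (y) and 30 mm thick, one on the floor and one at the top; a web 16 mm thick runs between them, centred on the flange width.

The spool is on top of the stool. The I-beam is on the floor beside the stool on its −x side.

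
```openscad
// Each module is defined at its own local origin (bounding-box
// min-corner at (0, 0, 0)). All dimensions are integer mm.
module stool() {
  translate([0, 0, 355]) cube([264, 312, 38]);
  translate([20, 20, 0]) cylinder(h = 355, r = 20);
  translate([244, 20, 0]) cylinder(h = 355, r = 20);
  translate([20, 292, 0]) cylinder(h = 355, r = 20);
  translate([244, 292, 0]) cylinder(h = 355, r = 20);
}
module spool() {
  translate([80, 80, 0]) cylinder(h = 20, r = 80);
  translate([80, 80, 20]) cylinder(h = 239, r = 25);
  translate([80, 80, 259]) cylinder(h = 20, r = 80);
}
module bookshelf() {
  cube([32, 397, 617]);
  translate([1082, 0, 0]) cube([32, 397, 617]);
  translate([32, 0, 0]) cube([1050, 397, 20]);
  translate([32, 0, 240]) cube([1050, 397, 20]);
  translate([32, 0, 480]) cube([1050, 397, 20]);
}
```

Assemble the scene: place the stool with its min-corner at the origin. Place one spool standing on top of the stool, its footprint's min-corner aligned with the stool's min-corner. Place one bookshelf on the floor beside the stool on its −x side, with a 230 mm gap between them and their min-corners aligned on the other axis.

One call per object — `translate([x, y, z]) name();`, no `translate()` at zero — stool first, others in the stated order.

stool();
translate([0, 0, 393]) spool();
translate([-1344, 0, 0]) bookshelf();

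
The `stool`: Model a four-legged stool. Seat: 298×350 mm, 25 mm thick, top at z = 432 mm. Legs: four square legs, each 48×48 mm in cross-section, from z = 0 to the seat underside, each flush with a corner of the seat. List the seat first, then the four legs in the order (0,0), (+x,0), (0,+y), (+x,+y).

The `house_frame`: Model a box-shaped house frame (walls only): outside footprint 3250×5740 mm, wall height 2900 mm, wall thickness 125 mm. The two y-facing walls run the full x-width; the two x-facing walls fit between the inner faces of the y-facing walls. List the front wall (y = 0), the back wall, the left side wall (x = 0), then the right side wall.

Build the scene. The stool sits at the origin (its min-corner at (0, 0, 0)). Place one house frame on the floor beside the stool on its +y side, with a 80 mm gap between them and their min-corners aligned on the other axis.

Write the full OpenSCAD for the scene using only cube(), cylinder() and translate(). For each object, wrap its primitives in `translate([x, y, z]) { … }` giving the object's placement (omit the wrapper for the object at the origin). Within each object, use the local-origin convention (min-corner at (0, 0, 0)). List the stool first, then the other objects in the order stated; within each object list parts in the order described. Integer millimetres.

translate([0, 0, 407]) cube([298, 350, 25]);
cube([48, 48, 407]);
translate([250, 0, 0]) cube([48, 48, 407]);
translate([0, 302, 0]) cube([48, 48, 407]);
translate([250, 302, 0]) cube([48, 48, 407]);
translate([0, 430, 0]) {
  cube([3250, 125, 2900]);
  translate([0, 5615, 0]) cube([3250, 125, 2900]);
  translate([0, 125, 0]) cube([125, 5490, 2900]);
  translate([3125, 125, 0]) cube([125, 5490, 2900]);
}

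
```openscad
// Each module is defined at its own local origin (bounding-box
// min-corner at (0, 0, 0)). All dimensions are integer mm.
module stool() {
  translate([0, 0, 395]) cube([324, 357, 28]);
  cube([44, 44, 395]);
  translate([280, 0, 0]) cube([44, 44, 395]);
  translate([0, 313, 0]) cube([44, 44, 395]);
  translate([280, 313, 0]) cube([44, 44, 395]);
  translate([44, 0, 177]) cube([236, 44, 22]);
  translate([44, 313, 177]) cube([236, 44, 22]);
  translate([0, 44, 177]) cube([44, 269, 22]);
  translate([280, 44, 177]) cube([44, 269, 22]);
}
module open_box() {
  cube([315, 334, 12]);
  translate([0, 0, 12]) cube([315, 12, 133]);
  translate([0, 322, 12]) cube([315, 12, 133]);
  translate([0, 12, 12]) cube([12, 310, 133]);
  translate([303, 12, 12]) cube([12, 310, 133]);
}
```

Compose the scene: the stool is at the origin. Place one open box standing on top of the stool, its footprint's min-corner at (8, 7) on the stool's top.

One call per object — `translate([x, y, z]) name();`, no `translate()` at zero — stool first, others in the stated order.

stool();
translate([8, 7, 423]) open_box();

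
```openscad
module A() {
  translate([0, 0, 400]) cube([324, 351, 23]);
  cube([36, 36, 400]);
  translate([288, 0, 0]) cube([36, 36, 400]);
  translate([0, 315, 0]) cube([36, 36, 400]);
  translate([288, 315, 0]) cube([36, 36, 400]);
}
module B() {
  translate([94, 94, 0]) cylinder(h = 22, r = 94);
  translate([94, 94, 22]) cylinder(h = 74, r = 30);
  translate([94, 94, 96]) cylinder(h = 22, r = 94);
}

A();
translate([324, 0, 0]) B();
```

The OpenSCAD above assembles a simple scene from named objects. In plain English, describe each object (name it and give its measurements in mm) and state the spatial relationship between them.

A is a simple wooden stool: a rectangular seat 324 mm (x) by 351 mm (y), 23 mm thick, top face at z = 423 mm, on four square legs, each 36×36 mm in cross-section. The legs rest on z = 0, each flush with a corner of the seat.

B is a spool: two coaxial disc flanges of radius 94 mm and thickness 22 mm, joined by a core cylinder of radius 30 mm and height 74 mm. The lower flange rests on z = 0 and the three cylinders share a vertical axis.

The spool is against the stool's +x side, with their −y faces flush.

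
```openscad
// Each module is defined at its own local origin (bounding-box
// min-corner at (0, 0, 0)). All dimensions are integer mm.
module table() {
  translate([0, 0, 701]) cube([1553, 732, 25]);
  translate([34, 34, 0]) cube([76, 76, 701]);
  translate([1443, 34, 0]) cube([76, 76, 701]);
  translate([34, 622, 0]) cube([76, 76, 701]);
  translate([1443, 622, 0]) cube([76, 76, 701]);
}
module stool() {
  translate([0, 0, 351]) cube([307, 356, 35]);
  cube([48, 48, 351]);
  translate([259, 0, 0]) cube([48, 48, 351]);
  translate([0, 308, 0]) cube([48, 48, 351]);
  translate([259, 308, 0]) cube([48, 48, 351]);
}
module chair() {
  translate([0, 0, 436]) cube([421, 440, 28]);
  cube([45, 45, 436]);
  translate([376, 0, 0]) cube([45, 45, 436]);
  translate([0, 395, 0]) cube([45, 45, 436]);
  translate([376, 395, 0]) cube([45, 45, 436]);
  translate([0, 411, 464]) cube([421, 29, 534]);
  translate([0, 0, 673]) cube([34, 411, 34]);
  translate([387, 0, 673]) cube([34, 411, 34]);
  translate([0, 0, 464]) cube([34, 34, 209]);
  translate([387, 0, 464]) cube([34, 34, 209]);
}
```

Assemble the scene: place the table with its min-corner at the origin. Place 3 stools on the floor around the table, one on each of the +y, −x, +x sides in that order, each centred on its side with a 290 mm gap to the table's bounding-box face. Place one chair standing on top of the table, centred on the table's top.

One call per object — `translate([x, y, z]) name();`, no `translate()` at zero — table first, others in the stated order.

table();
translate([623, 1022, 0]) stool();
translate([-597, 188, 0]) stool();
translate([1843, 188, 0]) stool();
translate([566, 146, 726]) chair();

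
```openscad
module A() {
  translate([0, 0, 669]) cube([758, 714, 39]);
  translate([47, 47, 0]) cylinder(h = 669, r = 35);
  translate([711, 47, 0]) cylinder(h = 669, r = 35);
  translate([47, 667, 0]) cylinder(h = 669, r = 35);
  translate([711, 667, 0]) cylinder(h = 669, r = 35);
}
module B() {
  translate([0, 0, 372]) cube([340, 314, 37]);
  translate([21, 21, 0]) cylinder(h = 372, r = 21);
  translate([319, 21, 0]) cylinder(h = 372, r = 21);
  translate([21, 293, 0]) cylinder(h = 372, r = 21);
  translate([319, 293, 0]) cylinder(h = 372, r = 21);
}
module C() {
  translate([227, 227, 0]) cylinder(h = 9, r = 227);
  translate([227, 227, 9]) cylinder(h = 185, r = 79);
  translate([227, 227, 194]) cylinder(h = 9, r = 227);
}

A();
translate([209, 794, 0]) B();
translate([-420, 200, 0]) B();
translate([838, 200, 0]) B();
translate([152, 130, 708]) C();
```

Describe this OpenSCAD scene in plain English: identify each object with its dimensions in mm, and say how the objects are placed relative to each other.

A is a table: top 758 mm (x) × 714 mm (y), 39 mm thick, upper face at z = 708 mm, on four round legs of 70 mm diameter, each leg's bounding box inset 12 mm from the nearest pair of top edges, running from z = 0 to the bottom of the top.

B is a simple wooden stool: a rectangular seat 340 mm (x) by 314 mm (y), 37 mm thick, top face at z = 409 mm, on four round legs, each 42 mm in diameter. The legs rest on z = 0, each leg's axis is inset half a diameter from the nearest pair of seat edges (so the leg's bounding box is flush with the corner).

C is a spool: two coaxial disc flanges of radius 227 mm and thickness 9 mm, joined by a core cylinder of radius 79 mm and height 185 mm. The lower flange rests on z = 0 and the three cylinders share a vertical axis.

Three stools sit around the table at the +y, −x, +x sides. The spool is on top of the table, centred.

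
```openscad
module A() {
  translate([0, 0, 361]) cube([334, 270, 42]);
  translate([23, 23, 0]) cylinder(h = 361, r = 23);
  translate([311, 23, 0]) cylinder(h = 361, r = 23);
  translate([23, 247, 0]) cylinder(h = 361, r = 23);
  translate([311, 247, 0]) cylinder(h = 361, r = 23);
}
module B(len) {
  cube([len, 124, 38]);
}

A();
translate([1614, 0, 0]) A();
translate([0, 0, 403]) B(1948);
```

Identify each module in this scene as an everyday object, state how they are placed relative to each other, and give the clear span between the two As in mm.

Second stool starts at x = 1614; first ends at x = 334; clear span = 1614 − 334 = 1280 mm.

A is a stool. B is a beam. A beam spans the tops of two stools. The clear span between the two stools is 1280 mm.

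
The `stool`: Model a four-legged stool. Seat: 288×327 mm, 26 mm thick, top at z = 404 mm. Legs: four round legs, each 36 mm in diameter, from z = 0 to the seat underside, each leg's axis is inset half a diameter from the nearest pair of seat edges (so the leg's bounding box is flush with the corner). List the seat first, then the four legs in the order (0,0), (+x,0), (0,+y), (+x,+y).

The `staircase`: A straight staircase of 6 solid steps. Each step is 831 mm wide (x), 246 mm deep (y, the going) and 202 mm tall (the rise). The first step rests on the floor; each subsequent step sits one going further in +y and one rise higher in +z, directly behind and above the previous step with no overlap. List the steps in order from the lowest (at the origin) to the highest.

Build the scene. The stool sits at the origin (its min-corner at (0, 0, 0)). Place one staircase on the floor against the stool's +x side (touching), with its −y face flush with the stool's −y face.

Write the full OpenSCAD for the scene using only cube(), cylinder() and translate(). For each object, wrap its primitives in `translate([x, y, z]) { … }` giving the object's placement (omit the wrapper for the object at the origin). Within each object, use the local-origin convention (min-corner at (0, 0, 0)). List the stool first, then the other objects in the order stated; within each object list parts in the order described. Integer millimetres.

translate([0, 0, 378]) cube([288, 327, 26]);
translate([18, 18, 0]) cylinder(h = 378, r = 18);
translate([270, 18, 0]) cylinder(h = 378, r = 18);
translate([18, 309, 0]) cylinder(h = 378, r = 18);
translate([270, 309, 0]) cylinder(h = 378, r = 18);
translate([288, 0, 0]) {
  cube([831, 246, 202]);
  translate([0, 246, 202]) cube([831, 246, 202]);
  translate([0, 492, 404]) cube([831, 246, 202]);
  translate([0, 738, 606]) cube([831, 246, 202]);
  translate([0, 984, 808]) cube([831, 246, 202]);
  translate([0, 1230, 1010]) cube([831, 246, 202]);
}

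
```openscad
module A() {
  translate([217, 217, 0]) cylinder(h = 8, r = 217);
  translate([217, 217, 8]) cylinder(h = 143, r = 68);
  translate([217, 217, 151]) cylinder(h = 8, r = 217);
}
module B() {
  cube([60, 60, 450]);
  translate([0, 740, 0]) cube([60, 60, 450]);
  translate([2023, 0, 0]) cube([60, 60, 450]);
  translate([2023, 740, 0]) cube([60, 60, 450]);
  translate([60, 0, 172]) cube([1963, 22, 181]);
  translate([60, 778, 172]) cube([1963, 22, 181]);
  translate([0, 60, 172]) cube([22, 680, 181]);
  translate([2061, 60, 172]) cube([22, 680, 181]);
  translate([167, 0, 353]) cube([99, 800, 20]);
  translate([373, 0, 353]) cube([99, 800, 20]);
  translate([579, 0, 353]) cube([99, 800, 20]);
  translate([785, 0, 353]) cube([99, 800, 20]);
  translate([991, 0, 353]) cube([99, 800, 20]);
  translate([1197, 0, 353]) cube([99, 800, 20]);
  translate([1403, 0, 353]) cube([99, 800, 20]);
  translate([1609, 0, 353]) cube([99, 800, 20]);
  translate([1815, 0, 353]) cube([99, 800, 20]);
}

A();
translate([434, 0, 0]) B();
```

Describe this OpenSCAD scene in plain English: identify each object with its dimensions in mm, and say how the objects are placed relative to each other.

A is a spool: two coaxial disc flanges of radius 217 mm and thickness 8 mm, joined by a core cylinder of radius 68 mm and height 143 mm. The lower flange rests on z = 0 and the three cylinders share a vertical axis.

B is a bed frame 2083 mm long (x) by 800 mm wide (y). Four 60×60 mm corner posts, 450 mm tall, at the corners of the footprint. Four rails of 22 mm thickness and 181 mm height run between adjacent posts with their undersides at z = 172 mm, their outer faces flush with the outside of the frame (the two x-running rails run between the posts' inner faces; the two y-running rails run between the posts' inner faces). 9 slats, each 99 mm wide (x) and 20 mm thick, lie across the top of the two x-running rails, running the full 800 mm width of the frame in y; the slats are evenly spaced along x between the inner faces of the end posts with equal gaps (rounded down to the nearest mm) at the −x end and between each pair — any rounding remainder accumulates at the +x end.

The bed frame is against the spool's +x side, with their −y faces flush.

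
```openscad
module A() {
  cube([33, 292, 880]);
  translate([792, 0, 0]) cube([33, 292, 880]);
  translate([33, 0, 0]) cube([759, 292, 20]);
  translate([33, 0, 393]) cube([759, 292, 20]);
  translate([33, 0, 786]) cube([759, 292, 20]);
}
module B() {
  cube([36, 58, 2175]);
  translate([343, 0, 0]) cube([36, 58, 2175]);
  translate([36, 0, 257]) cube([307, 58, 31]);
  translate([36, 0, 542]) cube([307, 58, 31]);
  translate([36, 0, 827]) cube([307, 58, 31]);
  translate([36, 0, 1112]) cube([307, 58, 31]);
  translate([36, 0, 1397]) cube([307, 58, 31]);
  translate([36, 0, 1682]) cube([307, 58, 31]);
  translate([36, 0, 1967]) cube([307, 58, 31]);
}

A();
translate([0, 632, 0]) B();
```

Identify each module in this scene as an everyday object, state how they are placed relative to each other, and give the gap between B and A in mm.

The ladder's nearest face is 340 mm from the bookshelf's +y face.

A is a bookshelf. B is a ladder. The ladder is on the floor beside the bookshelf on its +y side. The gap between the ladder and the bookshelf is 340 mm.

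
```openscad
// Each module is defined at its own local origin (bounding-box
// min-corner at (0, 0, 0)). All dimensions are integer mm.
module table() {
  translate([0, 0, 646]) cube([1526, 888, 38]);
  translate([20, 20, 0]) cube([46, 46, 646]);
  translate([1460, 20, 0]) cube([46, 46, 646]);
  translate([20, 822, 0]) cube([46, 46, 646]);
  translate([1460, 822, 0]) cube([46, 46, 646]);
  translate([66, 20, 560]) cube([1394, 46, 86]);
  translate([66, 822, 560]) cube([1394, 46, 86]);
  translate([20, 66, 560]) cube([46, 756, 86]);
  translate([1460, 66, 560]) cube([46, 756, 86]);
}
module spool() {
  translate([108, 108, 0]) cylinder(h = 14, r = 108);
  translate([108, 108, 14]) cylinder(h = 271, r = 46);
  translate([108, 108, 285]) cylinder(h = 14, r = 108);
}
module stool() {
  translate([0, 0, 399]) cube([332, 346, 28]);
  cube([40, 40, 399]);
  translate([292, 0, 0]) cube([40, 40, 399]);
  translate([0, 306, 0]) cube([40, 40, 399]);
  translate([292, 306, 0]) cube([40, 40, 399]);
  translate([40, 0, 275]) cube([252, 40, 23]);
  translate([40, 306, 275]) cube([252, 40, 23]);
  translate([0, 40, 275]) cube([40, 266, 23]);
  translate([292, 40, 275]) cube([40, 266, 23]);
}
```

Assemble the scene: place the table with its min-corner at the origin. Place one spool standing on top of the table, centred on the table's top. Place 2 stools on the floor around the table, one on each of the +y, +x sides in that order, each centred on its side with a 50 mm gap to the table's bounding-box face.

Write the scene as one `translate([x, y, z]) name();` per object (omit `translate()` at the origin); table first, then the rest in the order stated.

table();
translate([655, 336, 684]) spool();
translate([597, 938, 0]) stool();
translate([1576, 271, 0]) stool();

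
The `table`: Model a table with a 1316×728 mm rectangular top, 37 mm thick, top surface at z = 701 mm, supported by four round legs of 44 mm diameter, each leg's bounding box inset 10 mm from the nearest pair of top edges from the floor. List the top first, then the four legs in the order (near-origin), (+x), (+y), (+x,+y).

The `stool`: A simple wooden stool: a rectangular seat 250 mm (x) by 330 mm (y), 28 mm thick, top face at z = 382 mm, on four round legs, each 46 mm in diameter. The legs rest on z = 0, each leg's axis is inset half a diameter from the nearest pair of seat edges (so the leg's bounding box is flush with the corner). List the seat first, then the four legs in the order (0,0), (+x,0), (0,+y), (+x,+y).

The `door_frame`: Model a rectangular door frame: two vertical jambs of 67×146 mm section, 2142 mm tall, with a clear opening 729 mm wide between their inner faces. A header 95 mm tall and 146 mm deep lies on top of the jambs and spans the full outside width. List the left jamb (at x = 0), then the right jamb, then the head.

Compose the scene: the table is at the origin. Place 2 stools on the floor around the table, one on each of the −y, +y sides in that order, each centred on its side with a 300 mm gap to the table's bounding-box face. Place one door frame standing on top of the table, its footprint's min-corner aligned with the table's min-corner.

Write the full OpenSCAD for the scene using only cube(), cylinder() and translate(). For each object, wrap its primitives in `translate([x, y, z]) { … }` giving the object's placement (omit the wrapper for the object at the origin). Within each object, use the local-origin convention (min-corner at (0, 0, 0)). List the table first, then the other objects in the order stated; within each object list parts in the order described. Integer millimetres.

translate([0, 0, 664]) cube([1316, 728, 37]);
translate([32, 32, 0]) cylinder(h = 664, r = 22);
translate([1284, 32, 0]) cylinder(h = 664, r = 22);
translate([32, 696, 0]) cylinder(h = 664, r = 22);
translate([1284, 696, 0]) cylinder(h = 664, r = 22);
translate([533, -630, 0]) {
  translate([0, 0, 354]) cube([250, 330, 28]);
  translate([23, 23, 0]) cylinder(h = 354, r = 23);
  translate([227, 23, 0]) cylinder(h = 354, r = 23);
  translate([23, 307, 0]) cylinder(h = 354, r = 23);
  translate([227, 307, 0]) cylinder(h = 354, r = 23);
}
translate([533, 1028, 0]) {
  translate([0, 0, 354]) cube([250, 330, 28]);
  translate([23, 23, 0]) cylinder(h = 354, r = 23);
  translate([227, 23, 0]) cylinder(h = 354, r = 23);
  translate([23, 307, 0]) cylinder(h = 354, r = 23);
  translate([227, 307, 0]) cylinder(h = 354, r = 23);
}
translate([0, 0, 701]) {
  cube([67, 146, 2142]);
  translate([796, 0, 0]) cube([67, 146, 2142]);
  translate([0, 0, 2142]) cube([863, 146, 95]);
}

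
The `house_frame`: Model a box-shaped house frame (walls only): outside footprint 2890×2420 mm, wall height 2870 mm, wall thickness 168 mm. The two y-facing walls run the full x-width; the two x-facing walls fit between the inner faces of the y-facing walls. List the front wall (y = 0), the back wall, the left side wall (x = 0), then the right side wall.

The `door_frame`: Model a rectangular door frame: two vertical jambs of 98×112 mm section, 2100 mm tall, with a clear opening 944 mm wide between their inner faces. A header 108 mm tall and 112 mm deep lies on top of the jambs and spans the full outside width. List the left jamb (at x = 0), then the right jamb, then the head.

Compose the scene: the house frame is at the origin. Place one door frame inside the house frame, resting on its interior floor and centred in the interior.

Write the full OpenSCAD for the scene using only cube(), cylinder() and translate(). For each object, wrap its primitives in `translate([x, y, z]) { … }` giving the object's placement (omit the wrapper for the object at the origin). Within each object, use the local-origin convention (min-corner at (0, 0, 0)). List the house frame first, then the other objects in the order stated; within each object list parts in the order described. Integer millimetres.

cube([2890, 168, 2870]);
translate([0, 2252, 0]) cube([2890, 168, 2870]);
translate([0, 168, 0]) cube([168, 2084, 2870]);
translate([2722, 168, 0]) cube([168, 2084, 2870]);
translate([875, 1154, 0]) {
  cube([98, 112, 2100]);
  translate([1042, 0, 0]) cube([98, 112, 2100]);
  translate([0, 0, 2100]) cube([1140, 112, 108]);
}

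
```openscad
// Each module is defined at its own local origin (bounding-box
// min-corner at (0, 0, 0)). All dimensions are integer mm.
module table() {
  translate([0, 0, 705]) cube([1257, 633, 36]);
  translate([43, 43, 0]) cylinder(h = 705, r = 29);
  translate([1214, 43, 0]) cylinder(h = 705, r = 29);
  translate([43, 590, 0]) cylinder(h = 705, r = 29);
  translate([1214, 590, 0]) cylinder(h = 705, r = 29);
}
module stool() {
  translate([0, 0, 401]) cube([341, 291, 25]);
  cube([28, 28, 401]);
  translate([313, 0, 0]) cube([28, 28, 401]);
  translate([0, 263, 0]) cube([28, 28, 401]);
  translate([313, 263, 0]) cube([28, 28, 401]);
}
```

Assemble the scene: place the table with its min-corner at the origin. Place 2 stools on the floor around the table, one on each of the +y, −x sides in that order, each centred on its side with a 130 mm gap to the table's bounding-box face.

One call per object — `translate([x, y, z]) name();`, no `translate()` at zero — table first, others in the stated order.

table();
translate([458, 763, 0]) stool();
translate([-471, 171, 0]) stool();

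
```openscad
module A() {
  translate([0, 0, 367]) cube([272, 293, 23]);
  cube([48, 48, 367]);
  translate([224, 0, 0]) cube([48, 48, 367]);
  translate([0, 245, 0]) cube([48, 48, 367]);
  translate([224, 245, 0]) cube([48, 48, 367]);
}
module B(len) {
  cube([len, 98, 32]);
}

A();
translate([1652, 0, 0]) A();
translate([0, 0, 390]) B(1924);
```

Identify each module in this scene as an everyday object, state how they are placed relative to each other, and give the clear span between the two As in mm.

A is a stool. B is a beam. A beam spans the tops of two stools. The clear span between the two stools is 1380 mm.

Second stool starts at x = 1652; first ends at x = 272; clear span = 1652 − 272 = 1380 mm.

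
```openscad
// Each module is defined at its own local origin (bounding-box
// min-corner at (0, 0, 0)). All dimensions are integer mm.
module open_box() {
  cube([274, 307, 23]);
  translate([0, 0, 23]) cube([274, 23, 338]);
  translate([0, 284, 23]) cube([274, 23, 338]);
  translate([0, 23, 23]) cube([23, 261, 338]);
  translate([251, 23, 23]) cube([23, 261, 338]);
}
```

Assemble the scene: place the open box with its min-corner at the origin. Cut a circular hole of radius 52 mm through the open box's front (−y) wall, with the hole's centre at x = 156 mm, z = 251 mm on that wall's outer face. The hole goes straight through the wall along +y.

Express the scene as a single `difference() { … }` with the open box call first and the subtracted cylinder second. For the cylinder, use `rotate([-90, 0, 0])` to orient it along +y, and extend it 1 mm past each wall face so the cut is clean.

difference() {
  open_box();
  translate([156, -1, 251]) rotate([-90, 0, 0]) cylinder(h = 25, r = 52);
}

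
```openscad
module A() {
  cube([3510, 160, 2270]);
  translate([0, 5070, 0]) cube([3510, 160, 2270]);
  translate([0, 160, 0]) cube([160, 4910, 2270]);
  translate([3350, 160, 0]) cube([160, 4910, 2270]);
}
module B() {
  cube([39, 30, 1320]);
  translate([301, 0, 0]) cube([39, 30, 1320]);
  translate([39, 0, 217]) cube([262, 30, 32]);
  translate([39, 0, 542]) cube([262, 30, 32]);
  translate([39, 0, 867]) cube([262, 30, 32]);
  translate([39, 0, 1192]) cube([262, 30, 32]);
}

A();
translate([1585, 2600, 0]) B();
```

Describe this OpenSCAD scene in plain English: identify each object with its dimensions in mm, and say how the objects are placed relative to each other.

A is the wall frame of a small rectangular building: four walls, each 2270 mm tall and 160 mm thick, enclosing a footprint 3510 mm (x) by 5230 mm (y) outside-to-outside, with no floor or roof. The front and back walls (the −y and +y sides) span the full width; the two side walls fit between them.

B is a wooden ladder with two side rails of 39×30 mm section and 1320 mm height, set 340 mm apart overall. Between them run 4 rectangular rungs (30 mm deep, 32 mm thick), front faces flush with the rails' −y face. The bottom of the first rung is 217 mm above the floor and each subsequent rung is 325 mm higher than the one below.

The ladder sits inside the house frame, centred.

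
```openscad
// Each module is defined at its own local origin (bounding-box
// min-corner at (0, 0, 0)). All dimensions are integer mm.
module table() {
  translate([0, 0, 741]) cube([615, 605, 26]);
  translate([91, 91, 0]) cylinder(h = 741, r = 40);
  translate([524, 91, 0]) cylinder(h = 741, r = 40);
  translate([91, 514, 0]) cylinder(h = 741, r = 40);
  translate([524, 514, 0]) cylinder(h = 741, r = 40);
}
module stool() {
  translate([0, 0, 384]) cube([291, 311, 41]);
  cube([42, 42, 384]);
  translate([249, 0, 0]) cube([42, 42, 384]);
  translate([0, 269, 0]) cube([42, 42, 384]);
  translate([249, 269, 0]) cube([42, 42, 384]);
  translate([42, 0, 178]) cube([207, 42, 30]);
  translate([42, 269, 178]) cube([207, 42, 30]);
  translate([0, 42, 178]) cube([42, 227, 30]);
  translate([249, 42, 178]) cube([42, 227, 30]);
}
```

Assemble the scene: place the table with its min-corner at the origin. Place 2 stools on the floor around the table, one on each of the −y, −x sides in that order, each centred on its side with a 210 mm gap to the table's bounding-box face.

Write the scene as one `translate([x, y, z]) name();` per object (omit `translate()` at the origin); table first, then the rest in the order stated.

table();
translate([162, -521, 0]) stool();
translate([-501, 147, 0]) stool();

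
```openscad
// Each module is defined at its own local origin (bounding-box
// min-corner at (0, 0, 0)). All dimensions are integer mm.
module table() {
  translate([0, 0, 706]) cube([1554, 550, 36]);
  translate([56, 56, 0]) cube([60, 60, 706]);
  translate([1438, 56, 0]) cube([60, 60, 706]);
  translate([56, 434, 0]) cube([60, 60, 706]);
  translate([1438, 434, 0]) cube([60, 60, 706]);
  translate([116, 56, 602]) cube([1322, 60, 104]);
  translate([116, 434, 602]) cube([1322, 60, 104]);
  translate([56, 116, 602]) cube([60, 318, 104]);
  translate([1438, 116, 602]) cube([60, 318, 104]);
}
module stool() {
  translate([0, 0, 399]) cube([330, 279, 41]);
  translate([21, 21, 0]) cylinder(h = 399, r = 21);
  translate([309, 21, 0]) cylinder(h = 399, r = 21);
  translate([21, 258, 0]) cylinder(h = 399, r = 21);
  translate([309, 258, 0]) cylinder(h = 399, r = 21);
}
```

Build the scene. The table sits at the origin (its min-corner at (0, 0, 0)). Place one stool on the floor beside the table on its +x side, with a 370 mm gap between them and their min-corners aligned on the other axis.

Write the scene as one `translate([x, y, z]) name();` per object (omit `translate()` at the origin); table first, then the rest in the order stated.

table();
translate([1924, 0, 0]) stool();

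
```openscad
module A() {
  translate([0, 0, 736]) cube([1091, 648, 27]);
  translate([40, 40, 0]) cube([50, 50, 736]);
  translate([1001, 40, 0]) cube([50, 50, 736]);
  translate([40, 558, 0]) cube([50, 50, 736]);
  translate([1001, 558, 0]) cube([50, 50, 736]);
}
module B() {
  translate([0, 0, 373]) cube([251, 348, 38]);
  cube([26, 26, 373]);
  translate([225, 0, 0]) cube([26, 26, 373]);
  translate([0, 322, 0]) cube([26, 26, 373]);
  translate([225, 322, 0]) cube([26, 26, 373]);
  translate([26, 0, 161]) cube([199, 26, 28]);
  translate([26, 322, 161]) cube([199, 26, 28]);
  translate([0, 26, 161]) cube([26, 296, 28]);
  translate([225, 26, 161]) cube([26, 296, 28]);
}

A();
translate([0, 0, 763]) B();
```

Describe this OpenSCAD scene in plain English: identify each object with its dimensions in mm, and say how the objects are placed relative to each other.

A is a table with a 1091×648 mm rectangular top, 27 mm thick, top surface at z = 763 mm, supported by four 50×50 mm square legs, each inset 40 mm from the nearest pair of top edges, running from the floor.

B is a simple wooden stool: a rectangular seat 251 mm (x) by 348 mm (y), 38 mm thick, top face at z = 411 mm, on four square legs, each 26×26 mm in cross-section. The legs rest on z = 0, each flush with a corner of the seat. Four stretchers, 26 mm wide and 28 mm tall, connect adjacent legs with their undersides at z = 161 mm, each running between the inner faces of the legs it joins and aligned with the legs' outer faces on the other axis.

The stool is on top of the table.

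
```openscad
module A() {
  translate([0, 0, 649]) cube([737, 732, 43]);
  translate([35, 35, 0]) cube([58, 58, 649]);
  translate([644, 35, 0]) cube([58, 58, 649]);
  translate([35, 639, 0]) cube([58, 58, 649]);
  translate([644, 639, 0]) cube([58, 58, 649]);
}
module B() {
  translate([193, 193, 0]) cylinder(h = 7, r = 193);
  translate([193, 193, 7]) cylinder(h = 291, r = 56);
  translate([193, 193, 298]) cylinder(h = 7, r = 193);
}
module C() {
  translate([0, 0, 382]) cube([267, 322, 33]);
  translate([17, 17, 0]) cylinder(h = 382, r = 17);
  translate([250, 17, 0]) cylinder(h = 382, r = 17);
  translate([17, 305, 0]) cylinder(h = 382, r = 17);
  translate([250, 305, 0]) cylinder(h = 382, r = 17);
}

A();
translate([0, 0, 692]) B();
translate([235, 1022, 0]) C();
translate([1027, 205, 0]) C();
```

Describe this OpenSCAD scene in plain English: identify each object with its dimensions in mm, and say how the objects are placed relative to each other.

A is a table with a 737×732 mm rectangular top, 43 mm thick, top surface at z = 692 mm, supported by four 58×58 mm square legs, each inset 35 mm from the nearest pair of top edges, running from the floor.

B is a spool: two coaxial disc flanges of radius 193 mm and thickness 7 mm, joined by a core cylinder of radius 56 mm and height 291 mm. The lower flange rests on z = 0 and the three cylinders share a vertical axis.

C is a four-legged stool. The seat is 267×322 mm, 33 mm thick, top at z = 415 mm. It stands on four round legs, each 34 mm in diameter, from z = 0 to the seat underside, each leg's axis is inset half a diameter from the nearest pair of seat edges (so the leg's bounding box is flush with the corner).

The spool is on top of the table. Two stools sit around the table at the +y, +x sides.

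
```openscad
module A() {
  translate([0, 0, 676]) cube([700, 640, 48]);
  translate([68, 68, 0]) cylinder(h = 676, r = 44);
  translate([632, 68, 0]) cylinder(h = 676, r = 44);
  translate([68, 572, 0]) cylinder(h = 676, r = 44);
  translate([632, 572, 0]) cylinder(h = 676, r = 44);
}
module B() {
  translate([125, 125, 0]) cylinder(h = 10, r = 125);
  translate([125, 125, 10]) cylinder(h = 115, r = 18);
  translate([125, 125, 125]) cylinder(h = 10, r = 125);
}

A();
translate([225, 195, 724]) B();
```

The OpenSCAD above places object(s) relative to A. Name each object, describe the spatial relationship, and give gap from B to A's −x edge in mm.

The spool's min-x is at 225; the table's min-x is 0; gap = 225 mm.

A is a table. B is a spool. The spool is on top of the table, centred. The gap from the spool to the table's −x edge is 225 mm.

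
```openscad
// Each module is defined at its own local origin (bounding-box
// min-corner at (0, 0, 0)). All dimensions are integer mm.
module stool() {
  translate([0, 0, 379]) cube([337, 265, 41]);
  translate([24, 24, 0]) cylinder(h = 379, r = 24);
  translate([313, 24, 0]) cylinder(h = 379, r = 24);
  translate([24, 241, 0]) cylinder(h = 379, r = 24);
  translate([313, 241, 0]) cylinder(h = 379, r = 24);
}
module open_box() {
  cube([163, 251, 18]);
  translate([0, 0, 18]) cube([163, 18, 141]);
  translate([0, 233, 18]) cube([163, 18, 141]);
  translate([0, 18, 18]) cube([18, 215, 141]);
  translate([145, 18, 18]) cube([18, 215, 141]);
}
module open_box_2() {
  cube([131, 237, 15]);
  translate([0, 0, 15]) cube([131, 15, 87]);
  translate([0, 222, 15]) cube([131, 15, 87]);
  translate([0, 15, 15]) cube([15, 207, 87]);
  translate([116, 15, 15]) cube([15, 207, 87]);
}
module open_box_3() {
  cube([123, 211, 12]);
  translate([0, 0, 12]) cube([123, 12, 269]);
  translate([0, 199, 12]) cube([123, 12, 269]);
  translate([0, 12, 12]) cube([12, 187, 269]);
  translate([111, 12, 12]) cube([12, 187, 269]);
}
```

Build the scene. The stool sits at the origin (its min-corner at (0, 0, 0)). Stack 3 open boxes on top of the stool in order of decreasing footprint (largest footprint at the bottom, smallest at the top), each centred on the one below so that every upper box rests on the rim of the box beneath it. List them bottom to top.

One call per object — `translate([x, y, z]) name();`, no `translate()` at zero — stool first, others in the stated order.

stool();
translate([87, 7, 420]) open_box();
translate([103, 14, 579]) open_box_2();
translate([107, 27, 681]) open_box_3();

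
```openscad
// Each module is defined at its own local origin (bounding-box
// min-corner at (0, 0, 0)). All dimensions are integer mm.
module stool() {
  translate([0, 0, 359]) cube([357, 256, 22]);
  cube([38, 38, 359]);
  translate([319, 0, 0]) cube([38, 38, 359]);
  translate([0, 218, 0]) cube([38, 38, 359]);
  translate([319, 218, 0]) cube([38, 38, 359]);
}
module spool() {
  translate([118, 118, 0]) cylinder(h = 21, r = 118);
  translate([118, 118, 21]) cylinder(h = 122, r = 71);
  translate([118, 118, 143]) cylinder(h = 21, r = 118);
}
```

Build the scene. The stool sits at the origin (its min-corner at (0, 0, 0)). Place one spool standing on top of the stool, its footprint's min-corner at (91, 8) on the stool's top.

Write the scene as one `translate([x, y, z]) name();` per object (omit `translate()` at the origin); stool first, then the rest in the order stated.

stool();
translate([91, 8, 381]) spool();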